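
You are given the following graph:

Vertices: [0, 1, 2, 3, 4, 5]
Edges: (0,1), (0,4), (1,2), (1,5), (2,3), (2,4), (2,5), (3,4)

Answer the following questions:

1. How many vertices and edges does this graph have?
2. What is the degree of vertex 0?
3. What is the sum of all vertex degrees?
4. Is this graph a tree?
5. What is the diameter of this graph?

Count: 6 vertices, 8 edges.
Vertex 0 has neighbors [1, 4], degree = 2.
Handshaking lemma: 2 * 8 = 16.
A tree on 6 vertices has 5 edges. This graph has 8 edges (3 extra). Not a tree.
Diameter (longest shortest path) = 2.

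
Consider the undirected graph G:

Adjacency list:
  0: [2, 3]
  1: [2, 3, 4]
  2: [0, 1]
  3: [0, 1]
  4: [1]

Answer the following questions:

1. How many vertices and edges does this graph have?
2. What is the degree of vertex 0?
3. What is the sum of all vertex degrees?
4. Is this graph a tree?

Count: 5 vertices, 5 edges.
Vertex 0 has neighbors [2, 3], degree = 2.
Handshaking lemma: 2 * 5 = 10.
A tree on 5 vertices has 4 edges. This graph has 5 edges (1 extra). Not a tree.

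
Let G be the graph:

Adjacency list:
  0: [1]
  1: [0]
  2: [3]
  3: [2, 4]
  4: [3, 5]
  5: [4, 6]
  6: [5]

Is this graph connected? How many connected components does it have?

Checking connectivity: the graph has 2 connected component(s).
Components: [[0, 1], [2, 3, 4, 5, 6]]. The graph is NOT connected.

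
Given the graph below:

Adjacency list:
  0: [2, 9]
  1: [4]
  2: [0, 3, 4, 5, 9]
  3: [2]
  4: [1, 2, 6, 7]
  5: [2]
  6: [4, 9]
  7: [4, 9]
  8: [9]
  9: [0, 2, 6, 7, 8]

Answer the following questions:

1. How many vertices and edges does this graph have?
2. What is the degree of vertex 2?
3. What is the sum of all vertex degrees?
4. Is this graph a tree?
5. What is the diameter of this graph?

Count: 10 vertices, 12 edges.
Vertex 2 has neighbors [0, 3, 4, 5, 9], degree = 5.
Handshaking lemma: 2 * 12 = 24.
A tree on 10 vertices has 9 edges. This graph has 12 edges (3 extra). Not a tree.
Diameter (longest shortest path) = 4.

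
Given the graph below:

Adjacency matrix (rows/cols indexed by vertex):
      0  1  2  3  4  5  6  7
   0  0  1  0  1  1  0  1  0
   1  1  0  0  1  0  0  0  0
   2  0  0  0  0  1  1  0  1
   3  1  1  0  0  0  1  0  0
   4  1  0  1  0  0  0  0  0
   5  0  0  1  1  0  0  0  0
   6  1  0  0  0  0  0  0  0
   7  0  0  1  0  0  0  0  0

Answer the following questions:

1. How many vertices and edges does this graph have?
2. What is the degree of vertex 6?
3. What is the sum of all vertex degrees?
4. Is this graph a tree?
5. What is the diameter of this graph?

Count: 8 vertices, 9 edges.
Vertex 6 has neighbors [0], degree = 1.
Handshaking lemma: 2 * 9 = 18.
A tree on 8 vertices has 7 edges. This graph has 9 edges (2 extra). Not a tree.
Diameter (longest shortest path) = 4.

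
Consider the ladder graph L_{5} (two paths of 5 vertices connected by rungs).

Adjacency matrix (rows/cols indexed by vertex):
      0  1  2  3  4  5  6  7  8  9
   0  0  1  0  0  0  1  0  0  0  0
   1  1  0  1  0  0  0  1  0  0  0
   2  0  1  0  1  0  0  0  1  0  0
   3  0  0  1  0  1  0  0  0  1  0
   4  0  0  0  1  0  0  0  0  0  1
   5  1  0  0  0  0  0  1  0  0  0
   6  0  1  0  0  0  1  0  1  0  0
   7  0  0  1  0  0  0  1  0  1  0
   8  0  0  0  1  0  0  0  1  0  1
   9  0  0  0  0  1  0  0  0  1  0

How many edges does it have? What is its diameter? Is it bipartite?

Ladder graph L_{5}: 5 rungs + 2 * (5-1) path edges = 5 + 8 = 13 edges.
Diameter = 5.
Ladder graphs are bipartite (alternating coloring along each path).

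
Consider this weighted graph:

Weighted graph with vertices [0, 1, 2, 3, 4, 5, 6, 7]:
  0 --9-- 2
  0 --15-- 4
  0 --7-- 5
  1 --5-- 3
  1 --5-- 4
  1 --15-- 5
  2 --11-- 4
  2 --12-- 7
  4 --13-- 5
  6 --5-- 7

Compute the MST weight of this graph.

Applying Kruskal's algorithm (sort edges by weight, add if no cycle):
  Add (1,4) w=5
  Add (1,3) w=5
  Add (6,7) w=5
  Add (0,5) w=7
  Add (0,2) w=9
  Add (2,4) w=11
  Add (2,7) w=12
  Skip (4,5) w=13 (creates cycle)
  Skip (0,4) w=15 (creates cycle)
  Skip (1,5) w=15 (creates cycle)
MST weight = 54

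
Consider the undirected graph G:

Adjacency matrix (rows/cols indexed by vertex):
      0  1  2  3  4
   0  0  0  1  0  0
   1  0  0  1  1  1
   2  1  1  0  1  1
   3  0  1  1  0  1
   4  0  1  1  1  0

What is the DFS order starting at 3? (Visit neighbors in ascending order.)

DFS from vertex 3 (neighbors processed in ascending order):
Visit order: 3, 1, 2, 0, 4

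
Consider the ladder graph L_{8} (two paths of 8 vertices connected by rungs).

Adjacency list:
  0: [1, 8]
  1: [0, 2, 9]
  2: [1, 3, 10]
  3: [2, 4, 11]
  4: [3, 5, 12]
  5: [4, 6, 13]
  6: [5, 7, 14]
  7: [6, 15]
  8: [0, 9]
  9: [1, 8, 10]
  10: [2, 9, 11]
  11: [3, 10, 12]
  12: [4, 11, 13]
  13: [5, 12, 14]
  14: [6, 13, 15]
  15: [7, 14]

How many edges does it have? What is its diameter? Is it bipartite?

Ladder graph L_{8}: 8 rungs + 2 * (8-1) path edges = 8 + 14 = 22 edges.
Diameter = 8.
Ladder graphs are bipartite (alternating coloring along each path).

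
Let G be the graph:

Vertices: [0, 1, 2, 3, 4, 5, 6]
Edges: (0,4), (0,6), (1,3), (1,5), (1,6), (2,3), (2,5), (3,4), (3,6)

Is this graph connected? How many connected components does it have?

Checking connectivity: the graph has 1 connected component(s).
All vertices are reachable from each other. The graph IS connected.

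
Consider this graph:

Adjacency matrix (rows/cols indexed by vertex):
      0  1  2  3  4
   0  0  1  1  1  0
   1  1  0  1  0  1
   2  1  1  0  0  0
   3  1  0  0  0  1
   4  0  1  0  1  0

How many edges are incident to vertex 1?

Vertex 1 has neighbors [0, 2, 4], so deg(1) = 3.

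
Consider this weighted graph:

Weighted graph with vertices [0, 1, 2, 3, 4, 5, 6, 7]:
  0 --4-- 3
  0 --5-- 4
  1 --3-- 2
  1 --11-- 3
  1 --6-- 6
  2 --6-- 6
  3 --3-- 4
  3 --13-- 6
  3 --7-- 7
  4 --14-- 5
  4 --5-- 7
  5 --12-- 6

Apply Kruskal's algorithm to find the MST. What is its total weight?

Applying Kruskal's algorithm (sort edges by weight, add if no cycle):
  Add (1,2) w=3
  Add (3,4) w=3
  Add (0,3) w=4
  Skip (0,4) w=5 (creates cycle)
  Add (4,7) w=5
  Add (1,6) w=6
  Skip (2,6) w=6 (creates cycle)
  Skip (3,7) w=7 (creates cycle)
  Add (1,3) w=11
  Add (5,6) w=12
  Skip (3,6) w=13 (creates cycle)
  Skip (4,5) w=14 (creates cycle)
MST weight = 44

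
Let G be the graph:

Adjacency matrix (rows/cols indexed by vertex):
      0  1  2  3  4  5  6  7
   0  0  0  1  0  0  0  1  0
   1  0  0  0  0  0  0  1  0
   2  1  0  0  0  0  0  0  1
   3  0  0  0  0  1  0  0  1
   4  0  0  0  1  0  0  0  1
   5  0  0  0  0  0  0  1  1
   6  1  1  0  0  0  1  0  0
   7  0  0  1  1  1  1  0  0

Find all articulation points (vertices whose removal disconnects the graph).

An articulation point is a vertex whose removal disconnects the graph.
Articulation points: [6, 7]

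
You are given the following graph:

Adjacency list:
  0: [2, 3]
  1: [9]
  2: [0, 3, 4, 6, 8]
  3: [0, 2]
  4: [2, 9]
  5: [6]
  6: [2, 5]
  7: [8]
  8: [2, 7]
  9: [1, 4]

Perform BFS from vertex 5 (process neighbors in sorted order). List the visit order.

BFS from vertex 5 (neighbors processed in ascending order):
Visit order: 5, 6, 2, 0, 3, 4, 8, 9, 7, 1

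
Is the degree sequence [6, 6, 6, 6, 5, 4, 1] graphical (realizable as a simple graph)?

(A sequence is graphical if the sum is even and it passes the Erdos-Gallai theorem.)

Sum of degrees = 34. Sum is even but fails Erdos-Gallai. The sequence is NOT graphical.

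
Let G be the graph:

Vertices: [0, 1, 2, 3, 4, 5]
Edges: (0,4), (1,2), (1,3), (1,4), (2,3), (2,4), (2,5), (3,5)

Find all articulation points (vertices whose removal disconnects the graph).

An articulation point is a vertex whose removal disconnects the graph.
Articulation points: [4]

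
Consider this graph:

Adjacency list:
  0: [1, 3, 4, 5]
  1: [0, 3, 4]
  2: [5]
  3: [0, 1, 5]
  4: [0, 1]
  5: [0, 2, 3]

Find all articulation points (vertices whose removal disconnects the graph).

An articulation point is a vertex whose removal disconnects the graph.
Articulation points: [5]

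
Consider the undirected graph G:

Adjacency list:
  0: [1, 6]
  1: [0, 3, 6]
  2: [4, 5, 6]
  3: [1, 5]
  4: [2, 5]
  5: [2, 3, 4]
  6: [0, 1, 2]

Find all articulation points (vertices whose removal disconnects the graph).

No articulation points. The graph is biconnected.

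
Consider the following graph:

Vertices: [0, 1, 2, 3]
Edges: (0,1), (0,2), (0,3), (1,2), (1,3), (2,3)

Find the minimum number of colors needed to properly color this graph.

The graph has a maximum clique of size 4 (lower bound on chromatic number).
A valid 4-coloring: {0: 0, 1: 1, 2: 2, 3: 3}.
Chromatic number = 4.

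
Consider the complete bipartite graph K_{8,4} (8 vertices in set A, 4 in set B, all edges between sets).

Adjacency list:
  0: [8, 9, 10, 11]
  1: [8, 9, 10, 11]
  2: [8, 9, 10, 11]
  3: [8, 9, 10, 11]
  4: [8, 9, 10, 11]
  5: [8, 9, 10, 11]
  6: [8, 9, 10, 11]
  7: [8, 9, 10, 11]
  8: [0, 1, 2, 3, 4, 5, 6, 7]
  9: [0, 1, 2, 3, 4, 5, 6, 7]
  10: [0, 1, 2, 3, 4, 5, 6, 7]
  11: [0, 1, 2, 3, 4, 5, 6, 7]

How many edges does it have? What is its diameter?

K_{8,4} has 8 * 4 = 32 edges.
Any vertex reaches any opposite-side vertex in 1 step; same-side vertices reach in 2 steps via any opposite-side vertex.
Diameter = 2.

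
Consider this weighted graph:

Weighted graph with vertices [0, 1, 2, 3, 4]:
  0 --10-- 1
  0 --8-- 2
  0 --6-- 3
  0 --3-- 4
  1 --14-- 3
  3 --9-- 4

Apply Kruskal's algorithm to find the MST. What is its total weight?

Applying Kruskal's algorithm (sort edges by weight, add if no cycle):
  Add (0,4) w=3
  Add (0,3) w=6
  Add (0,2) w=8
  Skip (3,4) w=9 (creates cycle)
  Add (0,1) w=10
  Skip (1,3) w=14 (creates cycle)
MST weight = 27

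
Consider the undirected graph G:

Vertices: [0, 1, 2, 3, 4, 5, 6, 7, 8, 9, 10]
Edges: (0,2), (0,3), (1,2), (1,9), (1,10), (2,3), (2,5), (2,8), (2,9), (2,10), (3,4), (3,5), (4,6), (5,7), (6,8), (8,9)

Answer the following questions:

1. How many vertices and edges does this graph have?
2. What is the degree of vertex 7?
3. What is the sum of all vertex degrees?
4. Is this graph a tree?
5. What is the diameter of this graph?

Count: 11 vertices, 16 edges.
Vertex 7 has neighbors [5], degree = 1.
Handshaking lemma: 2 * 16 = 32.
A tree on 11 vertices has 10 edges. This graph has 16 edges (6 extra). Not a tree.
Diameter (longest shortest path) = 4.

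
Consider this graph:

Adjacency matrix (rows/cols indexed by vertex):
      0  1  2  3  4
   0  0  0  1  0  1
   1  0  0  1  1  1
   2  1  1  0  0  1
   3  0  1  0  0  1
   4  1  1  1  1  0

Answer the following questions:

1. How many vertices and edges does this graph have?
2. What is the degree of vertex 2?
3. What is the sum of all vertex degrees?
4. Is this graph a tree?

Count: 5 vertices, 7 edges.
Vertex 2 has neighbors [0, 1, 4], degree = 3.
Handshaking lemma: 2 * 7 = 14.
A tree on 5 vertices has 4 edges. This graph has 7 edges (3 extra). Not a tree.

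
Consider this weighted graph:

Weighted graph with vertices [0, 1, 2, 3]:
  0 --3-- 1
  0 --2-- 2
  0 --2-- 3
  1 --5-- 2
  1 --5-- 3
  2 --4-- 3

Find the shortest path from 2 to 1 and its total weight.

Using Dijkstra's algorithm from vertex 2:
Shortest path: 2 -> 1
Total weight: 5 = 5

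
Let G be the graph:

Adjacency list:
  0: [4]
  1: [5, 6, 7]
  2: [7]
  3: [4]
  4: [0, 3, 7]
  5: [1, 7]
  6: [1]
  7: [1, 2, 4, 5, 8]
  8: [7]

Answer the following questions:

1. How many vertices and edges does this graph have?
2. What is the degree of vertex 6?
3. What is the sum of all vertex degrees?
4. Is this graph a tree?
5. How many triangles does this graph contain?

Count: 9 vertices, 9 edges.
Vertex 6 has neighbors [1], degree = 1.
Handshaking lemma: 2 * 9 = 18.
A tree on 9 vertices has 8 edges. This graph has 9 edges (1 extra). Not a tree.
Number of triangles = 1.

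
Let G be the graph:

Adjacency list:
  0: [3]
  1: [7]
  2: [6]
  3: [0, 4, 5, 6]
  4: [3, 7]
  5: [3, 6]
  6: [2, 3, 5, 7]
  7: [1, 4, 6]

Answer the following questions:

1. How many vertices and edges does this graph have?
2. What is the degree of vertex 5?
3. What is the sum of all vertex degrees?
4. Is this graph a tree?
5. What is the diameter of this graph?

Count: 8 vertices, 9 edges.
Vertex 5 has neighbors [3, 6], degree = 2.
Handshaking lemma: 2 * 9 = 18.
A tree on 8 vertices has 7 edges. This graph has 9 edges (2 extra). Not a tree.
Diameter (longest shortest path) = 4.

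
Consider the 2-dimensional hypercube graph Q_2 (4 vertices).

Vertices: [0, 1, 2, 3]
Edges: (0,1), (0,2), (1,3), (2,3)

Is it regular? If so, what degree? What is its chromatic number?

In Q_2, every vertex has exactly 2 neighbors (flip one of 2 bits), so it is 2-regular.
Q_2 is bipartite (partition by bit-parity), so chromatic number = 2.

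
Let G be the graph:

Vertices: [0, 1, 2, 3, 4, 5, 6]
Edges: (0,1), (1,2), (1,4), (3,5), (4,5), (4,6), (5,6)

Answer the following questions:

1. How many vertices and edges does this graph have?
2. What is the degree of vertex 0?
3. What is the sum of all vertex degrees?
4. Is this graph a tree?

Count: 7 vertices, 7 edges.
Vertex 0 has neighbors [1], degree = 1.
Handshaking lemma: 2 * 7 = 14.
A tree on 7 vertices has 6 edges. This graph has 7 edges (1 extra). Not a tree.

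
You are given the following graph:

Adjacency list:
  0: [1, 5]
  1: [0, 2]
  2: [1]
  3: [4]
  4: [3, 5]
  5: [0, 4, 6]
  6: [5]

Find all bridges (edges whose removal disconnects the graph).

A bridge is an edge whose removal increases the number of connected components.
Bridges found: (0,1), (0,5), (1,2), (3,4), (4,5), (5,6)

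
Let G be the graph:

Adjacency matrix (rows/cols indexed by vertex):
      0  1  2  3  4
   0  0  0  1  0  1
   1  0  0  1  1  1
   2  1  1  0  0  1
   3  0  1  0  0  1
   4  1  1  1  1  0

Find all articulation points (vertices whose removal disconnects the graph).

No articulation points. The graph is biconnected.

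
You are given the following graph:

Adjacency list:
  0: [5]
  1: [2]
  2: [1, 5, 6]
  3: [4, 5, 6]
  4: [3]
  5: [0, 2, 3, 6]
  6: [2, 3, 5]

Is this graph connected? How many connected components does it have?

Checking connectivity: the graph has 1 connected component(s).
All vertices are reachable from each other. The graph IS connected.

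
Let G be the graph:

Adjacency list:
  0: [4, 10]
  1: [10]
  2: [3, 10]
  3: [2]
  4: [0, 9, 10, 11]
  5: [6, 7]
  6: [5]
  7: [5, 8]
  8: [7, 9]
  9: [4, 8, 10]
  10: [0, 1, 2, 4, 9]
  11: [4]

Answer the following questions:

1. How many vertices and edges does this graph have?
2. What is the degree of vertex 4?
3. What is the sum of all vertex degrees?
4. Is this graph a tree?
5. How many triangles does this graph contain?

Count: 12 vertices, 13 edges.
Vertex 4 has neighbors [0, 9, 10, 11], degree = 4.
Handshaking lemma: 2 * 13 = 26.
A tree on 12 vertices has 11 edges. This graph has 13 edges (2 extra). Not a tree.
Number of triangles = 2.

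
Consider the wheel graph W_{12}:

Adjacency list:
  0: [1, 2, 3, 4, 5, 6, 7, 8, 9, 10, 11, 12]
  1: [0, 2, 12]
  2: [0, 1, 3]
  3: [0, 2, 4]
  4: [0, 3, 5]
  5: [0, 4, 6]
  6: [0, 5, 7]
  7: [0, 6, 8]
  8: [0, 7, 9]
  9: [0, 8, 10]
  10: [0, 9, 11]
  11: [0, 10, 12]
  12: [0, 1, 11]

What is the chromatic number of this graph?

W_{12} = C_{12} plus a hub adjacent to every cycle vertex.
The outer cycle needs 2 colors (even cycle); the hub is adjacent to all of them so needs a fresh color.
Chromatic number = 2 + 1 = 3.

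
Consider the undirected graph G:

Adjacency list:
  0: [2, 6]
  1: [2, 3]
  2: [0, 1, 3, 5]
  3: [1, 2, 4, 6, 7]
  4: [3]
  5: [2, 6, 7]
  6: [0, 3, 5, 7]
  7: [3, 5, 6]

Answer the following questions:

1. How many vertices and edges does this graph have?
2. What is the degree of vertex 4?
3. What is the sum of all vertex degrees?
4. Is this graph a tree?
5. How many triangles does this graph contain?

Count: 8 vertices, 12 edges.
Vertex 4 has neighbors [3], degree = 1.
Handshaking lemma: 2 * 12 = 24.
A tree on 8 vertices has 7 edges. This graph has 12 edges (5 extra). Not a tree.
Number of triangles = 3.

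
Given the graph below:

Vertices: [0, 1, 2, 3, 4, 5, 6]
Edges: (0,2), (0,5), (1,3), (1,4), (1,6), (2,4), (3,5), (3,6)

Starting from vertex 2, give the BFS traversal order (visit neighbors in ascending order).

BFS from vertex 2 (neighbors processed in ascending order):
Visit order: 2, 0, 4, 5, 1, 3, 6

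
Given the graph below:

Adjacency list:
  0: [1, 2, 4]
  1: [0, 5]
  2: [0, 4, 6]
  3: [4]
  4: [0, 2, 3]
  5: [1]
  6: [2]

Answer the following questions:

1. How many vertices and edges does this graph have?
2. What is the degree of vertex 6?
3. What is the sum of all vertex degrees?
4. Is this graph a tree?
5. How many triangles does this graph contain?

Count: 7 vertices, 7 edges.
Vertex 6 has neighbors [2], degree = 1.
Handshaking lemma: 2 * 7 = 14.
A tree on 7 vertices has 6 edges. This graph has 7 edges (1 extra). Not a tree.
Number of triangles = 1.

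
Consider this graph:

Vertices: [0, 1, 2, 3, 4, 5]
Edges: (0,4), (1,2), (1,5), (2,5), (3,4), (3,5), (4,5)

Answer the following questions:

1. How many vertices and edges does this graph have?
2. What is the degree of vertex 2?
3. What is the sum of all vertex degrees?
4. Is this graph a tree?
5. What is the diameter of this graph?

Count: 6 vertices, 7 edges.
Vertex 2 has neighbors [1, 5], degree = 2.
Handshaking lemma: 2 * 7 = 14.
A tree on 6 vertices has 5 edges. This graph has 7 edges (2 extra). Not a tree.
Diameter (longest shortest path) = 3.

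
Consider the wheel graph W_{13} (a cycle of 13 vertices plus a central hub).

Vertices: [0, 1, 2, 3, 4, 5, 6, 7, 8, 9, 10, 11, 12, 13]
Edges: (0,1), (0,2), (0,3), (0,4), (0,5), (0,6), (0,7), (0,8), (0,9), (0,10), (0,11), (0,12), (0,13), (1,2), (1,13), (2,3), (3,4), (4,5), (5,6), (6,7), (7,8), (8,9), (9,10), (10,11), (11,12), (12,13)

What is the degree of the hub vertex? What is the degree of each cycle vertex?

The hub connects to all 13 cycle vertices, so deg(hub) = 13.
Each cycle vertex connects to 2 neighbors on the cycle plus the hub, so deg(cycle vertex) = 3.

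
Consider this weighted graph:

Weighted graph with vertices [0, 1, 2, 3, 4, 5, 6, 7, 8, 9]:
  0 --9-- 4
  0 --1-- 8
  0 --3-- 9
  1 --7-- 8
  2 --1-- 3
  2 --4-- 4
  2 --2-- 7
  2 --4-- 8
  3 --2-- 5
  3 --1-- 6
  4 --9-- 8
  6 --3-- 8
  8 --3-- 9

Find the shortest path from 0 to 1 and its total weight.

Using Dijkstra's algorithm from vertex 0:
Shortest path: 0 -> 8 -> 1
Total weight: 1 + 7 = 8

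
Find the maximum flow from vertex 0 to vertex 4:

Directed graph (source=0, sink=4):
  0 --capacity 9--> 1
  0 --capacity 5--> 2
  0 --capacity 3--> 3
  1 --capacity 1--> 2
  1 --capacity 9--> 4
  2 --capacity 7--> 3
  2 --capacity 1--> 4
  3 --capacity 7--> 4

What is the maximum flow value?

Computing max flow:
  Flow on (0->1): 9/9
  Flow on (0->2): 5/5
  Flow on (0->3): 3/3
  Flow on (1->4): 9/9
  Flow on (2->3): 4/7
  Flow on (2->4): 1/1
  Flow on (3->4): 7/7
Maximum flow = 17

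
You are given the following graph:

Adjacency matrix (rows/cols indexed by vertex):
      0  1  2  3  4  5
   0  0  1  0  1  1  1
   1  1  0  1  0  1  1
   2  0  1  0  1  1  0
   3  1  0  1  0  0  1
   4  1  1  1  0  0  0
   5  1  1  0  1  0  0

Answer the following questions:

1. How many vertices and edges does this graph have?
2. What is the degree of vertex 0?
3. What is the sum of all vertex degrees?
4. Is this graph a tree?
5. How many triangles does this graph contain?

Count: 6 vertices, 10 edges.
Vertex 0 has neighbors [1, 3, 4, 5], degree = 4.
Handshaking lemma: 2 * 10 = 20.
A tree on 6 vertices has 5 edges. This graph has 10 edges (5 extra). Not a tree.
Number of triangles = 4.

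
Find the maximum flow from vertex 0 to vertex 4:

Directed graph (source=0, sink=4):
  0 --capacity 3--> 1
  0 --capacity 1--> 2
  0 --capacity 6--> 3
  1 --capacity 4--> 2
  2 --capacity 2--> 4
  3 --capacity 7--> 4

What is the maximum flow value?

Computing max flow:
  Flow on (0->1): 1/3
  Flow on (0->2): 1/1
  Flow on (0->3): 6/6
  Flow on (1->2): 1/4
  Flow on (2->4): 2/2
  Flow on (3->4): 6/7
Maximum flow = 8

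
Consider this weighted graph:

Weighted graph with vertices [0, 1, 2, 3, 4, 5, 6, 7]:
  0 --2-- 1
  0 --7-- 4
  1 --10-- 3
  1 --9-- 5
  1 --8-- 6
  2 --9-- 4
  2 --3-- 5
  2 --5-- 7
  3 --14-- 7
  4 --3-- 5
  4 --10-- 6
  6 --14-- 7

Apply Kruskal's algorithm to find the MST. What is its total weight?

Applying Kruskal's algorithm (sort edges by weight, add if no cycle):
  Add (0,1) w=2
  Add (2,5) w=3
  Add (4,5) w=3
  Add (2,7) w=5
  Add (0,4) w=7
  Add (1,6) w=8
  Skip (1,5) w=9 (creates cycle)
  Skip (2,4) w=9 (creates cycle)
  Add (1,3) w=10
  Skip (4,6) w=10 (creates cycle)
  Skip (3,7) w=14 (creates cycle)
  Skip (6,7) w=14 (creates cycle)
MST weight = 38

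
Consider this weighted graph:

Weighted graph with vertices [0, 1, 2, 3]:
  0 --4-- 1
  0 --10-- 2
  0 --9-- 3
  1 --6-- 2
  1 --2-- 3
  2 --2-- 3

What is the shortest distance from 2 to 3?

Using Dijkstra's algorithm from vertex 2:
Shortest path: 2 -> 3
Total weight: 2 = 2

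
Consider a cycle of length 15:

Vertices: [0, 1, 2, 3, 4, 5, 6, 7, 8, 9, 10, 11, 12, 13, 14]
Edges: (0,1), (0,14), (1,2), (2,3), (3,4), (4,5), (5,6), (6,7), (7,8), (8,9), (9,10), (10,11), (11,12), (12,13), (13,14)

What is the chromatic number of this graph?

This is an odd cycle (C_15). Odd cycles are not bipartite (any 2-coloring forces two adjacent vertices to match), and 3 colors suffice.
Chromatic number = 3.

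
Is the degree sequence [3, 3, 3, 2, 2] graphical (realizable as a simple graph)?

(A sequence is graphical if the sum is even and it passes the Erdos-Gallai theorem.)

Sum of degrees = 13. Sum is odd, so the sequence is NOT graphical.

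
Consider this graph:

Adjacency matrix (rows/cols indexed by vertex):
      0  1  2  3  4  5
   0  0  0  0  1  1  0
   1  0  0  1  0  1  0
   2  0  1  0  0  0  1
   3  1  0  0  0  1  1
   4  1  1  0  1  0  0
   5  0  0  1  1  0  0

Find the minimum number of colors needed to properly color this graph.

The graph has a maximum clique of size 3 (lower bound on chromatic number).
A valid 3-coloring: {0: 2, 1: 0, 2: 1, 3: 0, 4: 1, 5: 2}.
Chromatic number = 3.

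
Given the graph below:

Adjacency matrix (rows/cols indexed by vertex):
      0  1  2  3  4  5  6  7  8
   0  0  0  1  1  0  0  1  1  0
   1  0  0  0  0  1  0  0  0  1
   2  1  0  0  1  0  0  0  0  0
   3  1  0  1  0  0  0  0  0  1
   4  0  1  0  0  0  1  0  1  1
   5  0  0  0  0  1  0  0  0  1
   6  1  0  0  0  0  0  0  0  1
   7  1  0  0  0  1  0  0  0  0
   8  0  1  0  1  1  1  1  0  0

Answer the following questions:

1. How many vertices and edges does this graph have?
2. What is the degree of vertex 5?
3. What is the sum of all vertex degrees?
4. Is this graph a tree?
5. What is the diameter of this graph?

Count: 9 vertices, 13 edges.
Vertex 5 has neighbors [4, 8], degree = 2.
Handshaking lemma: 2 * 13 = 26.
A tree on 9 vertices has 8 edges. This graph has 13 edges (5 extra). Not a tree.
Diameter (longest shortest path) = 3.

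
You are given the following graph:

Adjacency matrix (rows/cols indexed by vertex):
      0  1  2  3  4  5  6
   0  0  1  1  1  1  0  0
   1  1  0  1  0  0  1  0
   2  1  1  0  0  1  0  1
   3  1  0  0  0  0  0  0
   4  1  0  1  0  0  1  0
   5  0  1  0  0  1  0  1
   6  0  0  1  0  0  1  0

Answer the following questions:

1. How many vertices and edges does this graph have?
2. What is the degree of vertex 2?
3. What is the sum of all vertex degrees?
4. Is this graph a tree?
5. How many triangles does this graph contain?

Count: 7 vertices, 10 edges.
Vertex 2 has neighbors [0, 1, 4, 6], degree = 4.
Handshaking lemma: 2 * 10 = 20.
A tree on 7 vertices has 6 edges. This graph has 10 edges (4 extra). Not a tree.
Number of triangles = 2.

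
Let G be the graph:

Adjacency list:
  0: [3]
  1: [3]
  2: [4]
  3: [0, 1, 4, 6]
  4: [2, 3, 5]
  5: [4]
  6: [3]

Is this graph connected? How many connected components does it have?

Checking connectivity: the graph has 1 connected component(s).
All vertices are reachable from each other. The graph IS connected.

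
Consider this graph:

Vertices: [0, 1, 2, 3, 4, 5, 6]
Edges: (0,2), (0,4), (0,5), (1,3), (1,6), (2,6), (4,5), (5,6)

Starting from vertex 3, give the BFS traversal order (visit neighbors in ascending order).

BFS from vertex 3 (neighbors processed in ascending order):
Visit order: 3, 1, 6, 2, 5, 0, 4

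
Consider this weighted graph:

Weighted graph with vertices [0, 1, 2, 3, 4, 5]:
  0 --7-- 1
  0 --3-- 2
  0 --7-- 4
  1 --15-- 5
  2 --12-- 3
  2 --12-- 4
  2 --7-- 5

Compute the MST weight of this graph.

Applying Kruskal's algorithm (sort edges by weight, add if no cycle):
  Add (0,2) w=3
  Add (0,1) w=7
  Add (0,4) w=7
  Add (2,5) w=7
  Add (2,3) w=12
  Skip (2,4) w=12 (creates cycle)
  Skip (1,5) w=15 (creates cycle)
MST weight = 36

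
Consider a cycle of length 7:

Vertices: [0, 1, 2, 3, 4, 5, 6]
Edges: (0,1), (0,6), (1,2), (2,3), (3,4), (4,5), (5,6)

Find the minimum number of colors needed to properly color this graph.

This is an odd cycle (C_7). Odd cycles are not bipartite (any 2-coloring forces two adjacent vertices to match), and 3 colors suffice.
Chromatic number = 3.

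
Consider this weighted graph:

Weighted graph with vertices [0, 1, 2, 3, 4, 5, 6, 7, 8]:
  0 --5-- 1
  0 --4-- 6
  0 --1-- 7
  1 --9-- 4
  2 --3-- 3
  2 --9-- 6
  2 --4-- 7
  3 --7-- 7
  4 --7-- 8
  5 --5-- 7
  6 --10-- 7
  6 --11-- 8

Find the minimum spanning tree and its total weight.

Applying Kruskal's algorithm (sort edges by weight, add if no cycle):
  Add (0,7) w=1
  Add (2,3) w=3
  Add (0,6) w=4
  Add (2,7) w=4
  Add (0,1) w=5
  Add (5,7) w=5
  Skip (3,7) w=7 (creates cycle)
  Add (4,8) w=7
  Add (1,4) w=9
  Skip (2,6) w=9 (creates cycle)
  Skip (6,7) w=10 (creates cycle)
  Skip (6,8) w=11 (creates cycle)
MST weight = 38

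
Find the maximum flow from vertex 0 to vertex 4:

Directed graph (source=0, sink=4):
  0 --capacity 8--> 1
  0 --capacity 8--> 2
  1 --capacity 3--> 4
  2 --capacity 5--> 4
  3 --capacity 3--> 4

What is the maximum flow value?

Computing max flow:
  Flow on (0->1): 3/8
  Flow on (0->2): 5/8
  Flow on (1->4): 3/3
  Flow on (2->4): 5/5
Maximum flow = 8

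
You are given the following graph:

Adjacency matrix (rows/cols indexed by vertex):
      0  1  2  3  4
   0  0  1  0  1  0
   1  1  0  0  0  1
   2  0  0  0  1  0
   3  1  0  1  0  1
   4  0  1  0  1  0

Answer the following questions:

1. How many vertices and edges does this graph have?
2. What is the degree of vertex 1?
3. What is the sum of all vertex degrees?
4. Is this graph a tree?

Count: 5 vertices, 5 edges.
Vertex 1 has neighbors [0, 4], degree = 2.
Handshaking lemma: 2 * 5 = 10.
A tree on 5 vertices has 4 edges. This graph has 5 edges (1 extra). Not a tree.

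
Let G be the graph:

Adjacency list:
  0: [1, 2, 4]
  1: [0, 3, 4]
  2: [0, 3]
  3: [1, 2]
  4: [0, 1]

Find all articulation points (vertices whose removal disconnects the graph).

No articulation points. The graph is biconnected.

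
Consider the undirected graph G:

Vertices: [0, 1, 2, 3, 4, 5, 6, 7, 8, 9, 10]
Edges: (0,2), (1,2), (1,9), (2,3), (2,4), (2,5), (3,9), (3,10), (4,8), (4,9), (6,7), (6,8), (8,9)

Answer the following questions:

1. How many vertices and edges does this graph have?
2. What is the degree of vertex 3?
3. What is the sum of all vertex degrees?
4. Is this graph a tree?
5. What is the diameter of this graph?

Count: 11 vertices, 13 edges.
Vertex 3 has neighbors [2, 9, 10], degree = 3.
Handshaking lemma: 2 * 13 = 26.
A tree on 11 vertices has 10 edges. This graph has 13 edges (3 extra). Not a tree.
Diameter (longest shortest path) = 5.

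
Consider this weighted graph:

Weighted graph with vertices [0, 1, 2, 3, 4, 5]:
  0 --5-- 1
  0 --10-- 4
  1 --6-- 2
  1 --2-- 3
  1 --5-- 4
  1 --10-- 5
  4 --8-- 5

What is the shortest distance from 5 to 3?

Using Dijkstra's algorithm from vertex 5:
Shortest path: 5 -> 1 -> 3
Total weight: 10 + 2 = 12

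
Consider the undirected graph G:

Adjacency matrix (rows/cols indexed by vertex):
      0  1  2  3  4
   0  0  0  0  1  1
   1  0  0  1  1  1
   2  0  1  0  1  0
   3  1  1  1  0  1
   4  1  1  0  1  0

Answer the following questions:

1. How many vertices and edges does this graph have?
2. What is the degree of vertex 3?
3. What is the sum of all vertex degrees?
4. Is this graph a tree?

Count: 5 vertices, 7 edges.
Vertex 3 has neighbors [0, 1, 2, 4], degree = 4.
Handshaking lemma: 2 * 7 = 14.
A tree on 5 vertices has 4 edges. This graph has 7 edges (3 extra). Not a tree.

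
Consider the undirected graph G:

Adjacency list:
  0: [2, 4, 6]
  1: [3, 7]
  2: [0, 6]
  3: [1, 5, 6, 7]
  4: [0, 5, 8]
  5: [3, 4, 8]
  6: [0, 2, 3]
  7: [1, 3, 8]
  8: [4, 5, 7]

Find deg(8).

Vertex 8 has neighbors [4, 5, 7], so deg(8) = 3.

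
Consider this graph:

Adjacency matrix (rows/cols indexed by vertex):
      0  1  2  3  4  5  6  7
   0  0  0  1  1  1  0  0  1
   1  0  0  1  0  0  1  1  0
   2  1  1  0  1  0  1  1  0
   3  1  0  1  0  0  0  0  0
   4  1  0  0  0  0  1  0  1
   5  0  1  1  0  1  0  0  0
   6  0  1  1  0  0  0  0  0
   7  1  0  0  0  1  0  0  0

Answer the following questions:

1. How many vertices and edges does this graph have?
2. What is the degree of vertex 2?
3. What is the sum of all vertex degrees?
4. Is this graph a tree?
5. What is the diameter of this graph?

Count: 8 vertices, 12 edges.
Vertex 2 has neighbors [0, 1, 3, 5, 6], degree = 5.
Handshaking lemma: 2 * 12 = 24.
A tree on 8 vertices has 7 edges. This graph has 12 edges (5 extra). Not a tree.
Diameter (longest shortest path) = 3.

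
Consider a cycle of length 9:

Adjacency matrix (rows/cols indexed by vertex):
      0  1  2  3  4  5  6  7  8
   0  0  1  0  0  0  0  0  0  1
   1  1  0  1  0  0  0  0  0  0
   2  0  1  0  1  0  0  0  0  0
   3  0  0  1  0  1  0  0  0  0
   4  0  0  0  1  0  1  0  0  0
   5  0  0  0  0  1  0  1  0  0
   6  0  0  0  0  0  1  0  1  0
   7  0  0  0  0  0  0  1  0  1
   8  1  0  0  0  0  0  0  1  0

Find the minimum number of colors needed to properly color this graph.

This is an odd cycle (C_9). Odd cycles are not bipartite (any 2-coloring forces two adjacent vertices to match), and 3 colors suffice.
Chromatic number = 3.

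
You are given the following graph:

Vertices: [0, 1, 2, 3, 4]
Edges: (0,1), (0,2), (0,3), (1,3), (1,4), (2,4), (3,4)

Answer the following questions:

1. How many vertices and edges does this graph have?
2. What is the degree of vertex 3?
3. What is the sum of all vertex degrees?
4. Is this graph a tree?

Count: 5 vertices, 7 edges.
Vertex 3 has neighbors [0, 1, 4], degree = 3.
Handshaking lemma: 2 * 7 = 14.
A tree on 5 vertices has 4 edges. This graph has 7 edges (3 extra). Not a tree.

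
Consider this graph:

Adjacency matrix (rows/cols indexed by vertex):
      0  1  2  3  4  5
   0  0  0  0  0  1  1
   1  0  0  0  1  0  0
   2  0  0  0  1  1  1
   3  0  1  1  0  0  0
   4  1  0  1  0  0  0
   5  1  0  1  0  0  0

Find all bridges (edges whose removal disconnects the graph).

A bridge is an edge whose removal increases the number of connected components.
Bridges found: (1,3), (2,3)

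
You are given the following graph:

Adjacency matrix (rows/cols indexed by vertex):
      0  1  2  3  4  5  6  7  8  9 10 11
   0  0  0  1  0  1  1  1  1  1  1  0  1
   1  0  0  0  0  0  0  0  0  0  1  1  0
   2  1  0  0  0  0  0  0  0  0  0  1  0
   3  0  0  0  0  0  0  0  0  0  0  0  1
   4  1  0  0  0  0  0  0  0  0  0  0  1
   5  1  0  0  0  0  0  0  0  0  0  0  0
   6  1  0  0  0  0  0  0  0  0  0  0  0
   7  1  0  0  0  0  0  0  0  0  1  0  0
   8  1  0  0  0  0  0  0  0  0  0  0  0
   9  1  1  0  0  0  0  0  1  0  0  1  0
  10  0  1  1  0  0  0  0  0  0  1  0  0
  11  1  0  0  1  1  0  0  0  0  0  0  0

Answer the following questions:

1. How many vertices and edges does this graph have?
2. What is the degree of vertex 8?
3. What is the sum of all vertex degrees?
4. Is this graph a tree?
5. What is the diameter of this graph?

Count: 12 vertices, 15 edges.
Vertex 8 has neighbors [0], degree = 1.
Handshaking lemma: 2 * 15 = 30.
A tree on 12 vertices has 11 edges. This graph has 15 edges (4 extra). Not a tree.
Diameter (longest shortest path) = 4.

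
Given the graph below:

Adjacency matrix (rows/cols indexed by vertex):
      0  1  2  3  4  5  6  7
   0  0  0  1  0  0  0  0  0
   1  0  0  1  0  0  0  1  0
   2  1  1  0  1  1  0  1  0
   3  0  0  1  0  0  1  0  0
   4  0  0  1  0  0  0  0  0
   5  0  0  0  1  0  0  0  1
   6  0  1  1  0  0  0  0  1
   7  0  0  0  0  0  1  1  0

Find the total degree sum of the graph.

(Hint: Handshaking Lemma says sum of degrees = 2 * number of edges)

Count edges: 9 edges.
By Handshaking Lemma: sum of degrees = 2 * 9 = 18.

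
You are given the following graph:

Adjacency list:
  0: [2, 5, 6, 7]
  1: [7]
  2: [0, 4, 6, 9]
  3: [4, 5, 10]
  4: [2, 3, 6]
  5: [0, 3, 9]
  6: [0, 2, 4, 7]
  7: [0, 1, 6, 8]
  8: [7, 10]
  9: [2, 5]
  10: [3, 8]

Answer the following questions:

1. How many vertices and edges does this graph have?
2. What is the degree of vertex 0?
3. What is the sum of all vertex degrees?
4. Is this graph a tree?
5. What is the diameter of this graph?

Count: 11 vertices, 16 edges.
Vertex 0 has neighbors [2, 5, 6, 7], degree = 4.
Handshaking lemma: 2 * 16 = 32.
A tree on 11 vertices has 10 edges. This graph has 16 edges (6 extra). Not a tree.
Diameter (longest shortest path) = 4.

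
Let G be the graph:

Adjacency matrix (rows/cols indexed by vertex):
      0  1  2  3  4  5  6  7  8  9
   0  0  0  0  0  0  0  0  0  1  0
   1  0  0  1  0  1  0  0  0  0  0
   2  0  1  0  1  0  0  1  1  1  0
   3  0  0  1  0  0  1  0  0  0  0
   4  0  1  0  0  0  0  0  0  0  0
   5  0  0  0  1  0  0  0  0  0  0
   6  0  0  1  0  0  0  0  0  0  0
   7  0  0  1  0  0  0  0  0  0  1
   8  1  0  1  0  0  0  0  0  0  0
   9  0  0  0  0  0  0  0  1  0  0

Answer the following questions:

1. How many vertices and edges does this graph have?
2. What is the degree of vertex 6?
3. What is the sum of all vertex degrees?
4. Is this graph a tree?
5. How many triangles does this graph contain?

Count: 10 vertices, 9 edges.
Vertex 6 has neighbors [2], degree = 1.
Handshaking lemma: 2 * 9 = 18.
A graph is a tree iff it is connected and has exactly n-1 edges. This graph is connected (all 10 vertices in one component) and has 10-1 = 9 edges. It is a tree.
Number of triangles = 0.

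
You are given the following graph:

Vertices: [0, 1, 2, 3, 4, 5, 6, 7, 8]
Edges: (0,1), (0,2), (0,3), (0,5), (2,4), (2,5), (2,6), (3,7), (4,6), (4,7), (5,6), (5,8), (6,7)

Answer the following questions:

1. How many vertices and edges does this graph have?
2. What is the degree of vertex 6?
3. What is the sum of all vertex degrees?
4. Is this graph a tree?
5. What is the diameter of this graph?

Count: 9 vertices, 13 edges.
Vertex 6 has neighbors [2, 4, 5, 7], degree = 4.
Handshaking lemma: 2 * 13 = 26.
A tree on 9 vertices has 8 edges. This graph has 13 edges (5 extra). Not a tree.
Diameter (longest shortest path) = 3.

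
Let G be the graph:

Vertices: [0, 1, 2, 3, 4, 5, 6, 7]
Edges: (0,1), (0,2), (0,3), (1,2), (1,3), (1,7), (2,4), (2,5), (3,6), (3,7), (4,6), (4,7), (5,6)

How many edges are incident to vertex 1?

Vertex 1 has neighbors [0, 2, 3, 7], so deg(1) = 4.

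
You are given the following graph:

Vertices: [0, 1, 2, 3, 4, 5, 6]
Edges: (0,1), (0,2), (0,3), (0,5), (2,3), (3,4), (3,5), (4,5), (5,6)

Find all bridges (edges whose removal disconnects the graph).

A bridge is an edge whose removal increases the number of connected components.
Bridges found: (0,1), (5,6)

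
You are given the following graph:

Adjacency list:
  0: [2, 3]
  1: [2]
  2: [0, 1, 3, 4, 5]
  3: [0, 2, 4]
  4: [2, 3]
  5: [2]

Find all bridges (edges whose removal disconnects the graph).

A bridge is an edge whose removal increases the number of connected components.
Bridges found: (1,2), (2,5)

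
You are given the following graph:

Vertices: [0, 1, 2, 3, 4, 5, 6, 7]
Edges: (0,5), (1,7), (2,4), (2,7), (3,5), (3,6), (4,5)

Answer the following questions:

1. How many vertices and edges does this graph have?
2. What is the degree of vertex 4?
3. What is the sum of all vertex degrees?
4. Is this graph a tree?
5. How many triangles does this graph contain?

Count: 8 vertices, 7 edges.
Vertex 4 has neighbors [2, 5], degree = 2.
Handshaking lemma: 2 * 7 = 14.
A graph is a tree iff it is connected and has exactly n-1 edges. This graph is connected (all 8 vertices in one component) and has 8-1 = 7 edges. It is a tree.
Number of triangles = 0.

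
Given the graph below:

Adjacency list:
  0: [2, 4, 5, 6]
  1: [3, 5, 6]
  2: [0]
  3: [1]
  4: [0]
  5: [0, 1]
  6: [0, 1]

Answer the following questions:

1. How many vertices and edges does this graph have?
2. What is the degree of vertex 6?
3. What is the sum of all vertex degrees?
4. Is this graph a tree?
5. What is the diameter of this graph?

Count: 7 vertices, 7 edges.
Vertex 6 has neighbors [0, 1], degree = 2.
Handshaking lemma: 2 * 7 = 14.
A tree on 7 vertices has 6 edges. This graph has 7 edges (1 extra). Not a tree.
Diameter (longest shortest path) = 4.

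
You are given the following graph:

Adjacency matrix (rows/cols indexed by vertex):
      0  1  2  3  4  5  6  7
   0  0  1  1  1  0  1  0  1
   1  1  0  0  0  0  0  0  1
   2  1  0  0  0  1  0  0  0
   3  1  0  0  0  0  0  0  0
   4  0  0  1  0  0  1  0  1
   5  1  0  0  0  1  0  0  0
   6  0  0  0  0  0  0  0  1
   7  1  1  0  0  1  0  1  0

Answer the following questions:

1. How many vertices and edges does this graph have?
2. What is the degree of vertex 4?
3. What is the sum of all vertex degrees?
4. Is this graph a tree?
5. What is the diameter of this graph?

Count: 8 vertices, 10 edges.
Vertex 4 has neighbors [2, 5, 7], degree = 3.
Handshaking lemma: 2 * 10 = 20.
A tree on 8 vertices has 7 edges. This graph has 10 edges (3 extra). Not a tree.
Diameter (longest shortest path) = 3.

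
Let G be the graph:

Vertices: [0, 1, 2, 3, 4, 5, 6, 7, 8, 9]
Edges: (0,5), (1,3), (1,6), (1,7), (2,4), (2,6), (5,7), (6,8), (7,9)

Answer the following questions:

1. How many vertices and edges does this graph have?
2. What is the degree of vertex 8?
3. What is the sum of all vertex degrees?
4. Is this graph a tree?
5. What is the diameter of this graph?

Count: 10 vertices, 9 edges.
Vertex 8 has neighbors [6], degree = 1.
Handshaking lemma: 2 * 9 = 18.
A graph is a tree iff it is connected and has exactly n-1 edges. This graph is connected (all 10 vertices in one component) and has 10-1 = 9 edges. It is a tree.
Diameter (longest shortest path) = 6.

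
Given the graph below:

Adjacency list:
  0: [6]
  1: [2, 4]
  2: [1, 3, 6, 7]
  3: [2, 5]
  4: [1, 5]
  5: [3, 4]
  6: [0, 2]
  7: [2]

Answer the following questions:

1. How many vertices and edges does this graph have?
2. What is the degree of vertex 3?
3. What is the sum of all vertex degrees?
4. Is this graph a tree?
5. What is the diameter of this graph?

Count: 8 vertices, 8 edges.
Vertex 3 has neighbors [2, 5], degree = 2.
Handshaking lemma: 2 * 8 = 16.
A tree on 8 vertices has 7 edges. This graph has 8 edges (1 extra). Not a tree.
Diameter (longest shortest path) = 4.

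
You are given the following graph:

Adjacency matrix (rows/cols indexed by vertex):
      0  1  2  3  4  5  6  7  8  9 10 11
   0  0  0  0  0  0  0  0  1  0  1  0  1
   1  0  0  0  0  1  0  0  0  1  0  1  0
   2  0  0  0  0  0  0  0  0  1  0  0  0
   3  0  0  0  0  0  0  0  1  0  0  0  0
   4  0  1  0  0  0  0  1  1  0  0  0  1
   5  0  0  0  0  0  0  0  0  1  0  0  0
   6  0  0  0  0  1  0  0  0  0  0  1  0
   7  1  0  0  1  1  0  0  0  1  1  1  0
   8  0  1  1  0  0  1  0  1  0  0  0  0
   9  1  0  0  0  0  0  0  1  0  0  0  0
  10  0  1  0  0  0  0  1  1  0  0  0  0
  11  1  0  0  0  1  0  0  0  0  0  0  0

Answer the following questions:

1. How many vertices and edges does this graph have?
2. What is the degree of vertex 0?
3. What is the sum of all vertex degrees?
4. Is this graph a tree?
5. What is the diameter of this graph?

Count: 12 vertices, 16 edges.
Vertex 0 has neighbors [7, 9, 11], degree = 3.
Handshaking lemma: 2 * 16 = 32.
A tree on 12 vertices has 11 edges. This graph has 16 edges (5 extra). Not a tree.
Diameter (longest shortest path) = 4.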